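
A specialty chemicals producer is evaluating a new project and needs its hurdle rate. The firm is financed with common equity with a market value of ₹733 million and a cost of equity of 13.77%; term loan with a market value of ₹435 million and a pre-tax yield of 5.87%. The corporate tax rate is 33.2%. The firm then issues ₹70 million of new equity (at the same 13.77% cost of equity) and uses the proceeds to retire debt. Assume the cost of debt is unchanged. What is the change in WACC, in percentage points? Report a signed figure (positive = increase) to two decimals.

Current WACC:
Total capital V = 733 + 435 = 1168.
Equity: weight = 733/1168 = 0.6276; cost = 13.77%.
Term loan: weight = 435/1168 = 0.3724; after-tax cost = 5.87% × (1 − 33.2%) = 3.9212%.
WACC = 0.6276 × 13.7700% + 0.3724 × 3.9212% = 10.1020%.
After the change:
Total capital V = 803 + 365 = 1168.
Equity: weight = 803/1168 = 0.6875; cost = 13.77%.
Term loan: weight = 365/1168 = 0.3125; after-tax cost = 5.87% × (1 − 33.2%) = 3.9212%.
WACC = 0.6875 × 13.7700% + 0.3125 × 3.9212% = 10.6922%.
Change in WACC = 10.6922% − 10.1020% = 0.5903 pp.

+0.59 pp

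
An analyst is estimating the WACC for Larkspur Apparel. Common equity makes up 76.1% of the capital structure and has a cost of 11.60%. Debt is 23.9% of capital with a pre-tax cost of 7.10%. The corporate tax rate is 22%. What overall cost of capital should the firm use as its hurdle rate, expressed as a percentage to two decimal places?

10.15%

After-tax cost of debt = 7.1% × (1 − 22%) = 5.5380%.
WACC = 0.761 × 11.6000% + 0.239 × 5.5380% = 10.1512%.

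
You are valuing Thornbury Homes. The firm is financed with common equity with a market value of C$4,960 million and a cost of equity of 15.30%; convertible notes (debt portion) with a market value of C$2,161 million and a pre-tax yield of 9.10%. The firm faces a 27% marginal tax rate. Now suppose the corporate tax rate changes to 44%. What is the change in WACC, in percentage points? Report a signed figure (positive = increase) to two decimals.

-0.47 pp

Current WACC:
Total capital V = 4960 + 2161 = 7121.
Equity: weight = 4960/7121 = 0.6965; cost = 15.3%.
Convertible notes (debt portion): weight = 2161/7121 = 0.3035; after-tax cost = 9.1% × (1 − 27%) = 6.6430%.
WACC = 0.6965 × 15.3000% + 0.3035 × 6.6430% = 12.6729%.
After the change:
Total capital V = 4960 + 2161 = 7121.
Equity: weight = 4960/7121 = 0.6965; cost = 15.3%.
Convertible notes (debt portion): weight = 2161/7121 = 0.3035; after-tax cost = 9.1% × (1 − 44%) = 5.0960%.
WACC = 0.6965 × 15.3000% + 0.3035 × 5.0960% = 12.2034%.
Change in WACC = 12.2034% − 12.6729% = -0.4695 pp.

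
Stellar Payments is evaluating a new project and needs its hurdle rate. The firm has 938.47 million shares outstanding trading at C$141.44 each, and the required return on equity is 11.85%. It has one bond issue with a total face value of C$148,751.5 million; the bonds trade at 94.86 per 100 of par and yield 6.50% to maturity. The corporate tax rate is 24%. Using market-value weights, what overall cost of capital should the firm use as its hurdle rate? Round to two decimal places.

8.29%

Market value of equity E = 141.44 × 938.47m = 132737.1968m. Market value of debt D = 148751.5m × 94.86/100 = 141105.6729m.
Total capital V = 132737.1968 + 141105.6729 = 273842.8697.
Equity: weight = 132737.1968/273842.8697 = 0.4847; cost = 11.85%.
Bonds outstanding: weight = 141105.6729/273842.8697 = 0.5153; after-tax cost = 6.5% × (1 − 24%) = 4.9400%.
WACC = 0.4847 × 11.8500% + 0.5153 × 4.9400% = 8.2894%.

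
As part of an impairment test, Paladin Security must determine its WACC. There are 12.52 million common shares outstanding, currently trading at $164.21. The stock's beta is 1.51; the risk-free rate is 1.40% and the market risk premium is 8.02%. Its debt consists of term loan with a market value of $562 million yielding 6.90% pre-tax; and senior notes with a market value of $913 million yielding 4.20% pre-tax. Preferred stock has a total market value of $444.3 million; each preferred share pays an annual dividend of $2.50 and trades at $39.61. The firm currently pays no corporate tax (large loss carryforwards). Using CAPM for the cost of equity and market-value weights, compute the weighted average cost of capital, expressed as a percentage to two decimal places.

9.63%

Cost of equity via CAPM: Re = 1.4% + 1.51 × 8.02% = 13.5102%.
Cost of preferred: Rp = 2.5 / 39.61 = 6.3115%.
Market value of equity E = 164.21 × 12.52m = 2055.9092m.
Total capital V = 2055.9092 + 444.3 + 562 + 913 = 3975.2092.
Equity: weight = 2055.9092/3975.2092 = 0.5172; cost = 13.5102%.
Preferred: weight = 444.3/3975.2092 = 0.1118; cost = 6.3115%.
Term loan: weight = 562/3975.2092 = 0.1414; after-tax cost = 6.9% × (1 − 0%) = 6.9000%.
Senior notes: weight = 913/3975.2092 = 0.2297; after-tax cost = 4.2% × (1 − 0%) = 4.2000%.
WACC = 0.5172 × 13.5102% + 0.1118 × 6.3115% + 0.1414 × 6.9000% + 0.2297 × 4.2000% = 9.6328%.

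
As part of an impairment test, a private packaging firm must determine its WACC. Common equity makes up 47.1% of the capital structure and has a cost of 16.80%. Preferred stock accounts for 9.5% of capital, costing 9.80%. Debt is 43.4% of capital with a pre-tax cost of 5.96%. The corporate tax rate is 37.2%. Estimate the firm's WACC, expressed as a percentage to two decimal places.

10.47%

After-tax cost of debt = 5.96% × (1 − 37.2%) = 3.7429%.
WACC = 0.471 × 16.8000% + 0.095 × 9.8000% + 0.434 × 3.7429% = 10.4682%.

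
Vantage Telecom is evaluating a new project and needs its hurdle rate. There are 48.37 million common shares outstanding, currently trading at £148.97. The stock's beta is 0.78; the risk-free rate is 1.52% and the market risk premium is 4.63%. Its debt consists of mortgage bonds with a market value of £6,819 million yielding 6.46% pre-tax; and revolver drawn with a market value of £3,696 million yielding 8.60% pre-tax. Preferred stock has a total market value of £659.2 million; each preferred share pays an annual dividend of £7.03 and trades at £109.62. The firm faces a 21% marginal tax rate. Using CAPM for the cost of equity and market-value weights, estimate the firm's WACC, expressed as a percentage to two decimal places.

5.50%

Cost of equity via CAPM: Re = 1.52% + 0.78 × 4.63% = 5.1314%.
Cost of preferred: Rp = 7.03 / 109.62 = 6.4131%.
Market value of equity E = 148.97 × 48.37m = 7205.6789m.
Total capital V = 7205.6789 + 659.2 + 6819 + 3696 = 18379.8789.
Equity: weight = 7205.6789/18379.8789 = 0.3920; cost = 5.1314%.
Preferred: weight = 659.2/18379.8789 = 0.0359; cost = 6.4131%.
Mortgage bonds: weight = 6819/18379.8789 = 0.3710; after-tax cost = 6.46% × (1 − 21%) = 5.1034%.
Revolver drawn: weight = 3696/18379.8789 = 0.2011; after-tax cost = 8.6% × (1 − 21%) = 6.7940%.
WACC = 0.3920 × 5.1314% + 0.0359 × 6.4131% + 0.3710 × 5.1034% + 0.2011 × 6.7940% = 5.5013%.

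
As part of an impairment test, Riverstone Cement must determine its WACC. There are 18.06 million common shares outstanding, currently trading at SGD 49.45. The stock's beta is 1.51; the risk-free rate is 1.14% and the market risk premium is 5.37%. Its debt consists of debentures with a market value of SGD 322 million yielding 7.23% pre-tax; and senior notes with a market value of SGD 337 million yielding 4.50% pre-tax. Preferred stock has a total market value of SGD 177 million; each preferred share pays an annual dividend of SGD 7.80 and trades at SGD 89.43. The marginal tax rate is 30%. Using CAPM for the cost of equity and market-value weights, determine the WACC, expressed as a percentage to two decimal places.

7.23%

Cost of equity via CAPM: Re = 1.14% + 1.51 × 5.37% = 9.2487%.
Cost of preferred: Rp = 7.8 / 89.43 = 8.7219%.
Market value of equity E = 49.45 × 18.06m = 893.067m.
Total capital V = 893.067 + 177 + 322 + 337 = 1729.067.
Equity: weight = 893.067/1729.067 = 0.5165; cost = 9.2487%.
Preferred: weight = 177/1729.067 = 0.1024; cost = 8.7219%.
Debentures: weight = 322/1729.067 = 0.1862; after-tax cost = 7.23% × (1 − 30%) = 5.0610%.
Senior notes: weight = 337/1729.067 = 0.1949; after-tax cost = 4.5% × (1 − 30%) = 3.1500%.
WACC = 0.5165 × 9.2487% + 0.1024 × 8.7219% + 0.1862 × 5.0610% + 0.1949 × 3.1500% = 7.2263%.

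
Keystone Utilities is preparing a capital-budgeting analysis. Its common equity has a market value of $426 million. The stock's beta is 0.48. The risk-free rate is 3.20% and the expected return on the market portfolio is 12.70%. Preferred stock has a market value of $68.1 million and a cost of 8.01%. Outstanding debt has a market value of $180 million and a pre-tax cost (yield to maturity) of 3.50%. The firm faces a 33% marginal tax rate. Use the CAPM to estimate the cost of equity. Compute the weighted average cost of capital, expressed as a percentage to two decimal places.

6.34%

Market risk premium = 12.7% − 3.2% = 9.5%.
Cost of equity via CAPM: Re = 3.2% + 0.48 × 9.5% = 7.7600%.
Total capital V = 426 + 68.1 + 180 = 674.1.
Equity: weight = 426/674.1 = 0.6320; cost = 7.76%.
Preferred: weight = 68.1/674.1 = 0.1010; cost = 8.01%.
Debt: weight = 180/674.1 = 0.2670; after-tax cost = 3.5% × (1 − 33%) = 2.3450%.
WACC = 0.6320 × 7.7600% + 0.1010 × 8.0100% + 0.2670 × 2.3450% = 6.3393%.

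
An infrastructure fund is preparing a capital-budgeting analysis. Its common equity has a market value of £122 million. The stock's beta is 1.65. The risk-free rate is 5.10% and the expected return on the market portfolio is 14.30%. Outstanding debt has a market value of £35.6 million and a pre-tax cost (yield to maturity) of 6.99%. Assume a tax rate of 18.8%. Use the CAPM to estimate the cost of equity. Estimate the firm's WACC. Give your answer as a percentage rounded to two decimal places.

Market risk premium = 14.3% − 5.1% = 9.2%.
Cost of equity via CAPM: Re = 5.1% + 1.65 × 9.2% = 20.2800%.
Total capital V = 122 + 35.6 = 157.6.
Equity: weight = 122/157.6 = 0.7741; cost = 20.28%.
Debt: weight = 35.6/157.6 = 0.2259; after-tax cost = 6.99% × (1 − 18.8%) = 5.6759%.
WACC = 0.7741 × 20.2800% + 0.2259 × 5.6759% = 16.9811%.

16.98%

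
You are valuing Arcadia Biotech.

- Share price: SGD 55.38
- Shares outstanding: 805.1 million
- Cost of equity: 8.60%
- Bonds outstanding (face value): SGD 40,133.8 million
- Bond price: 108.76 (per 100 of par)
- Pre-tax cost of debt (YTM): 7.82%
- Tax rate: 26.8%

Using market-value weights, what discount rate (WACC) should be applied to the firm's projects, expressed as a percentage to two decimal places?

Market value of equity E = 55.38 × 805.1m = 44586.438m. Market value of debt D = 40133.8m × 108.76/100 = 43649.52088m.
Total capital V = 44586.438 + 43649.52088 = 88235.95888.
Equity: weight = 44586.438/88235.95888 = 0.5053; cost = 8.6%.
Bonds outstanding: weight = 43649.52088/88235.95888 = 0.4947; after-tax cost = 7.82% × (1 − 26.8%) = 5.7242%.
WACC = 0.5053 × 8.6000% + 0.4947 × 5.7242% = 7.1774%.

7.18%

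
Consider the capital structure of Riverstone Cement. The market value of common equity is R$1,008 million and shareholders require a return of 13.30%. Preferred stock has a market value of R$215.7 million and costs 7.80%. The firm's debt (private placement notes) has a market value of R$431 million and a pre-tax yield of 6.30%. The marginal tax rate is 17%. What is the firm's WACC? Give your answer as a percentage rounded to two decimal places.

Total capital V = 1008 + 215.7 + 431 = 1654.7.
Equity: weight = 1008/1654.7 = 0.6092; cost = 13.3%.
Preferred: weight = 215.7/1654.7 = 0.1304; cost = 7.8%.
Private placement notes: weight = 431/1654.7 = 0.2605; after-tax cost = 6.3% × (1 − 17%) = 5.2290%.
WACC = 0.6092 × 13.3000% + 0.1304 × 7.8000% + 0.2605 × 5.2290% = 10.4808%.

10.48%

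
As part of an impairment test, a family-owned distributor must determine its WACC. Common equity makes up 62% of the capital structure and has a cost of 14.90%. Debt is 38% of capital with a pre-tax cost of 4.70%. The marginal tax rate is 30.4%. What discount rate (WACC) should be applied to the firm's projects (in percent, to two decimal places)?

After-tax cost of debt = 4.7% × (1 − 30.4%) = 3.2712%.
WACC = 0.620 × 14.9000% + 0.380 × 3.2712% = 10.4811%.

10.48%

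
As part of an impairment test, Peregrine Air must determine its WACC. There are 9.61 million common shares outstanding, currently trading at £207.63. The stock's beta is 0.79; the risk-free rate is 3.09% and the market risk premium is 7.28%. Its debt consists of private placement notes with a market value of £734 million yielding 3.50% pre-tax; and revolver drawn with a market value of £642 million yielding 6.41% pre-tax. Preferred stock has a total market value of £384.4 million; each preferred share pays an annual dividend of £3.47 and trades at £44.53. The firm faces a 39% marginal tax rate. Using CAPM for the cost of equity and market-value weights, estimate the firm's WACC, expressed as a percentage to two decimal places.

Cost of equity via CAPM: Re = 3.09% + 0.79 × 7.28% = 8.8412%.
Cost of preferred: Rp = 3.47 / 44.53 = 7.7925%.
Market value of equity E = 207.63 × 9.61m = 1995.3243m.
Total capital V = 1995.3243 + 384.4 + 734 + 642 = 3755.7243.
Equity: weight = 1995.3243/3755.7243 = 0.5313; cost = 8.8412%.
Preferred: weight = 384.4/3755.7243 = 0.1024; cost = 7.7925%.
Private placement notes: weight = 734/3755.7243 = 0.1954; after-tax cost = 3.5% × (1 − 39%) = 2.1350%.
Revolver drawn: weight = 642/3755.7243 = 0.1709; after-tax cost = 6.41% × (1 − 39%) = 3.9101%.
WACC = 0.5313 × 8.8412% + 0.1024 × 7.7925% + 0.1954 × 2.1350% + 0.1709 × 3.9101% = 6.5803%.

6.58%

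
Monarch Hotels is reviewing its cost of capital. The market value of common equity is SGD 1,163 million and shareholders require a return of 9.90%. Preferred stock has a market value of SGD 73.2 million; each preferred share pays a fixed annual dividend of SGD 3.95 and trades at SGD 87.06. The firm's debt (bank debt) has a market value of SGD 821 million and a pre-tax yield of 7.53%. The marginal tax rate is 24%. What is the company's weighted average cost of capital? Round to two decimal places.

8.04%

Cost of preferred: Rp = 3.95 / 87.06 = 4.5371%.
Total capital V = 1163 + 73.2 + 821 = 2057.2.
Equity: weight = 1163/2057.2 = 0.5653; cost = 9.9%.
Preferred: weight = 73.2/2057.2 = 0.0356; cost = 4.5371%.
Bank debt: weight = 821/2057.2 = 0.3991; after-tax cost = 7.53% × (1 − 24%) = 5.7228%.
WACC = 0.5653 × 9.9000% + 0.0356 × 4.5371% + 0.3991 × 5.7228% = 8.0421%.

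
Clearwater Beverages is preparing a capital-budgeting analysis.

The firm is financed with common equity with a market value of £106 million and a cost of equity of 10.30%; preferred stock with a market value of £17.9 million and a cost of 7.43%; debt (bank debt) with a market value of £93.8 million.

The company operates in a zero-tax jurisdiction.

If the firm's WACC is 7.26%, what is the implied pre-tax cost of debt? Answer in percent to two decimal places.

3.79%

Total capital V = 106 + 17.9 + 93.8 = 217.7.
Equity weight = 106/217.7 = 0.4869.
Preferred weight = 17.9/217.7 = 0.0822.
Bank debt weight = 93.8/217.7 = 0.4309.
Equity contribution = 0.4869 × 10.3% = 5.0152%.
Preferred contribution = 0.0822 × 7.43% = 0.6109%.
Remaining for debt = 7.26% − 5.6261% = 1.6339%.
Rd × (1 − 0%) × 0.4309 = 1.6339%  ⇒  Rd = 3.7922%.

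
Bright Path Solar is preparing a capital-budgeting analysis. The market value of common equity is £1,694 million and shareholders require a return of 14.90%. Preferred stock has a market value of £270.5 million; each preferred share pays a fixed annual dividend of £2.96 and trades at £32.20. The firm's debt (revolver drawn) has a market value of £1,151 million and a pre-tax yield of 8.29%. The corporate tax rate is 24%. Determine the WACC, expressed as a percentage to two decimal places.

11.23%

Cost of preferred: Rp = 2.96 / 32.2 = 9.1925%.
Total capital V = 1694 + 270.5 + 1151 = 3115.5.
Equity: weight = 1694/3115.5 = 0.5437; cost = 14.9%.
Preferred: weight = 270.5/3115.5 = 0.0868; cost = 9.1925%.
Revolver drawn: weight = 1151/3115.5 = 0.3694; after-tax cost = 8.29% × (1 − 24%) = 6.3004%.
WACC = 0.5437 × 14.9000% + 0.0868 × 9.1925% + 0.3694 × 6.3004% = 11.2274%.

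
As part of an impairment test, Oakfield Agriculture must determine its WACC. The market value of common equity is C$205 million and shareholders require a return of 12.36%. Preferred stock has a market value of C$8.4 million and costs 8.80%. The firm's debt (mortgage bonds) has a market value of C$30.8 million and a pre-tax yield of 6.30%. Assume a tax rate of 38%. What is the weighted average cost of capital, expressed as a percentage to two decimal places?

Total capital V = 205 + 8.4 + 30.8 = 244.2.
Equity: weight = 205/244.2 = 0.8395; cost = 12.36%.
Preferred: weight = 8.4/244.2 = 0.0344; cost = 8.8%.
Mortgage bonds: weight = 30.8/244.2 = 0.1261; after-tax cost = 6.3% × (1 − 38%) = 3.9060%.
WACC = 0.8395 × 12.3600% + 0.0344 × 8.8000% + 0.1261 × 3.9060% = 11.1713%.

11.17%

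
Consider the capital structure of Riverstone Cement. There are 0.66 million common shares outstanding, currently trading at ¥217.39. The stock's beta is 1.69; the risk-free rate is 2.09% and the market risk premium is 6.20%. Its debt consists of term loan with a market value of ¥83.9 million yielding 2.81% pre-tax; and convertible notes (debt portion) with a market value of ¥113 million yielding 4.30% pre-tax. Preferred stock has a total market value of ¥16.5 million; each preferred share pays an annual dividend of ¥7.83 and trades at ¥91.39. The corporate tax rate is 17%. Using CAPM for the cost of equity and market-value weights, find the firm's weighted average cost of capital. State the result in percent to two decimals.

7.13%

Cost of equity via CAPM: Re = 2.09% + 1.69 × 6.2% = 12.5680%.
Cost of preferred: Rp = 7.83 / 91.39 = 8.5677%.
Market value of equity E = 217.39 × 0.66m = 143.4774m.
Total capital V = 143.4774 + 16.5 + 83.9 + 113 = 356.8774.
Equity: weight = 143.4774/356.8774 = 0.4020; cost = 12.568%.
Preferred: weight = 16.5/356.8774 = 0.0462; cost = 8.5677%.
Term loan: weight = 83.9/356.8774 = 0.2351; after-tax cost = 2.81% × (1 − 17%) = 2.3323%.
Convertible notes (debt portion): weight = 113/356.8774 = 0.3166; after-tax cost = 4.3% × (1 − 17%) = 3.5690%.
WACC = 0.4020 × 12.5680% + 0.0462 × 8.5677% + 0.2351 × 2.3323% + 0.3166 × 3.5690% = 7.1273%.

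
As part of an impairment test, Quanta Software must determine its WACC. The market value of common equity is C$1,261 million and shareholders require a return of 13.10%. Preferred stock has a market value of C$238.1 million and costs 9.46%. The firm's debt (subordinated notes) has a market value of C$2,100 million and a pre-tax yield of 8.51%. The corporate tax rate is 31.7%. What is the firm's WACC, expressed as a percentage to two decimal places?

8.61%

Total capital V = 1261 + 238.1 + 2100 = 3599.1.
Equity: weight = 1261/3599.1 = 0.3504; cost = 13.1%.
Preferred: weight = 238.1/3599.1 = 0.0662; cost = 9.46%.
Subordinated notes: weight = 2100/3599.1 = 0.5835; after-tax cost = 8.51% × (1 − 31.7%) = 5.8123%.
WACC = 0.3504 × 13.1000% + 0.0662 × 9.4600% + 0.5835 × 5.8123% = 8.6070%.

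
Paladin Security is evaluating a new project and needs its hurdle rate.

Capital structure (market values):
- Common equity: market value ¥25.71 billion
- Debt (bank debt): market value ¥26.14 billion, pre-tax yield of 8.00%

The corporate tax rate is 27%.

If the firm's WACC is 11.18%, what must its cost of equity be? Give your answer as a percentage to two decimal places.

Total capital V = 25.71 + 26.14 = 51.85.
Equity weight = 25.71/51.85 = 0.4959.
Bank debt weight = 26.14/51.85 = 0.5041.
Debt contribution = 0.5041 × 8% × (1 − 27%) = 2.9442%.
Required equity contribution = 11.18% − 2.9442% = 8.2358%.
Re = 8.2358% / 0.4959 = 16.6093%.

16.61%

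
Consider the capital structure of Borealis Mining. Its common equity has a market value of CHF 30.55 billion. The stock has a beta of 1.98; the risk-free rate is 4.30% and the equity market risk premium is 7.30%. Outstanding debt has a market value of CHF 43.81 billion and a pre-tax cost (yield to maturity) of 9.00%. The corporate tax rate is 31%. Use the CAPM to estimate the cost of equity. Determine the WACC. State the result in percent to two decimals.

Cost of equity via CAPM: Re = 4.3% + 1.98 × 7.3% = 18.7540%.
Total capital V = 30.55 + 43.81 = 74.36.
Equity: weight = 30.55/74.36 = 0.4108; cost = 18.754%.
Debt: weight = 43.81/74.36 = 0.5892; after-tax cost = 9% × (1 − 31%) = 6.2100%.
WACC = 0.4108 × 18.7540% + 0.5892 × 6.2100% = 11.3636%.

11.36%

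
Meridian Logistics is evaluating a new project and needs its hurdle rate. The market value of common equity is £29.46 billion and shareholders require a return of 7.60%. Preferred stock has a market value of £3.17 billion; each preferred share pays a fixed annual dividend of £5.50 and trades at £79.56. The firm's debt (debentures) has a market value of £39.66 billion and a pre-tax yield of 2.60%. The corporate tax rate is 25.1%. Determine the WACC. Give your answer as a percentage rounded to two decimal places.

Cost of preferred: Rp = 5.5 / 79.56 = 6.9130%.
Total capital V = 29.46 + 3.17 + 39.66 = 72.29.
Equity: weight = 29.46/72.29 = 0.4075; cost = 7.6%.
Preferred: weight = 3.17/72.29 = 0.0439; cost = 6.913%.
Debentures: weight = 39.66/72.29 = 0.5486; after-tax cost = 2.6% × (1 − 25.1%) = 1.9474%.
WACC = 0.4075 × 7.6000% + 0.0439 × 6.9130% + 0.5486 × 1.9474% = 4.4687%.

4.47%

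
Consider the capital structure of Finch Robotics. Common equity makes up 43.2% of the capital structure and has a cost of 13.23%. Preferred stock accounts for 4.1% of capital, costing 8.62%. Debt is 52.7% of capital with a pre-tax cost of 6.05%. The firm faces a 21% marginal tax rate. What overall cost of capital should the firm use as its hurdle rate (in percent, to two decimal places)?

After-tax cost of debt = 6.05% × (1 − 21%) = 4.7795%.
WACC = 0.432 × 13.2300% + 0.041 × 8.6200% + 0.527 × 4.7795% = 8.5876%.

8.59%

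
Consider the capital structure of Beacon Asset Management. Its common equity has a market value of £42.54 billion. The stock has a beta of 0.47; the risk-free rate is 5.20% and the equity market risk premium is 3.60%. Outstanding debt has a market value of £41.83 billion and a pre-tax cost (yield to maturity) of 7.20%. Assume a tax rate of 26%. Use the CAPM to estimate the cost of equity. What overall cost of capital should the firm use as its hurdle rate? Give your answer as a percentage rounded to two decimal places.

6.12%

Cost of equity via CAPM: Re = 5.2% + 0.47 × 3.6% = 6.8920%.
Total capital V = 42.54 + 41.83 = 84.37.
Equity: weight = 42.54/84.37 = 0.5042; cost = 6.892%.
Debt: weight = 41.83/84.37 = 0.4958; after-tax cost = 7.2% × (1 − 26%) = 5.3280%.
WACC = 0.5042 × 6.8920% + 0.4958 × 5.3280% = 6.1166%.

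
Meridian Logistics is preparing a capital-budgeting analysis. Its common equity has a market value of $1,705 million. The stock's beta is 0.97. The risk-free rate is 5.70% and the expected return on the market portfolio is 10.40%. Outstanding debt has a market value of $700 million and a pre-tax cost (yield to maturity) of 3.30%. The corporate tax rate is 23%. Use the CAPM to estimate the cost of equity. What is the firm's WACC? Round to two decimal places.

8.01%

Market risk premium = 10.4% − 5.7% = 4.7%.
Cost of equity via CAPM: Re = 5.7% + 0.97 × 4.7% = 10.2590%.
Total capital V = 1705 + 700 = 2405.
Equity: weight = 1705/2405 = 0.7089; cost = 10.259%.
Debt: weight = 700/2405 = 0.2911; after-tax cost = 3.3% × (1 − 23%) = 2.5410%.
WACC = 0.7089 × 10.2590% + 0.2911 × 2.5410% = 8.0126%.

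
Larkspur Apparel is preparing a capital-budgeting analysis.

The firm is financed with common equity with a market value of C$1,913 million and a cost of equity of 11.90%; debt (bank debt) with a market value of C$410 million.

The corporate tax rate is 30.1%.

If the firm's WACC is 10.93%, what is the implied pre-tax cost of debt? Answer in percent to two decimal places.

Total capital V = 1913 + 410 = 2323.
Equity weight = 1913/2323 = 0.8235.
Bank debt weight = 410/2323 = 0.1765.
Equity contribution = 0.8235 × 11.9% = 9.7997%.
Remaining for debt = 10.93% − 9.7997% = 1.1303%.
Rd × (1 − 30.1%) × 0.1765 = 1.1303%  ⇒  Rd = 9.1618%.

9.16%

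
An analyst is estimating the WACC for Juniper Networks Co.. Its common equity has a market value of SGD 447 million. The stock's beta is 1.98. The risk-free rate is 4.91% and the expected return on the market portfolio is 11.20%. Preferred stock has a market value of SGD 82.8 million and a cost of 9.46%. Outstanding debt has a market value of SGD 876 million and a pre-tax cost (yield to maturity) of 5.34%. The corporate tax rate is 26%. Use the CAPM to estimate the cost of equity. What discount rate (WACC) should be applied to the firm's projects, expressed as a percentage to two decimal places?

Market risk premium = 11.2% − 4.91% = 6.29%.
Cost of equity via CAPM: Re = 4.91% + 1.98 × 6.29% = 17.3642%.
Total capital V = 447 + 82.8 + 876 = 1405.8.
Equity: weight = 447/1405.8 = 0.3180; cost = 17.3642%.
Preferred: weight = 82.8/1405.8 = 0.0589; cost = 9.46%.
Debt: weight = 876/1405.8 = 0.6231; after-tax cost = 5.34% × (1 − 26%) = 3.9516%.
WACC = 0.3180 × 17.3642% + 0.0589 × 9.4600% + 0.6231 × 3.9516% = 8.5408%.

8.54%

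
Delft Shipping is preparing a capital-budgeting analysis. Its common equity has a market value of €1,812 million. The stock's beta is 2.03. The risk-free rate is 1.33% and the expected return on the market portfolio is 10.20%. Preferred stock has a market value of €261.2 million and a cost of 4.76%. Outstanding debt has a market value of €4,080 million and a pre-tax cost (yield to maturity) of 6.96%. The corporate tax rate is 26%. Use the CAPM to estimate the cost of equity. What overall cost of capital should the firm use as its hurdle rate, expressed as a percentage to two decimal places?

9.31%

Market risk premium = 10.2% − 1.33% = 8.87%.
Cost of equity via CAPM: Re = 1.33% + 2.03 × 8.87% = 19.3361%.
Total capital V = 1812 + 261.2 + 4080 = 6153.2.
Equity: weight = 1812/6153.2 = 0.2945; cost = 19.3361%.
Preferred: weight = 261.2/6153.2 = 0.0424; cost = 4.76%.
Debt: weight = 4080/6153.2 = 0.6631; after-tax cost = 6.96% × (1 − 26%) = 5.1504%.
WACC = 0.2945 × 19.3361% + 0.0424 × 4.7600% + 0.6631 × 5.1504% = 9.3112%.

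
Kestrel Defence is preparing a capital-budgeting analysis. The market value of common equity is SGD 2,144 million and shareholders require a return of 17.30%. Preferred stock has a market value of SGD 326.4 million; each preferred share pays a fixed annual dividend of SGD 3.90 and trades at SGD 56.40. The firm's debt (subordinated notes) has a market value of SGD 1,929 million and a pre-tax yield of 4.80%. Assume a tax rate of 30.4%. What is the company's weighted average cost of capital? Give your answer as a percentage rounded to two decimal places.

10.41%

Cost of preferred: Rp = 3.9 / 56.4 = 6.9149%.
Total capital V = 2144 + 326.4 + 1929 = 4399.4.
Equity: weight = 2144/4399.4 = 0.4873; cost = 17.3%.
Preferred: weight = 326.4/4399.4 = 0.0742; cost = 6.9149%.
Subordinated notes: weight = 1929/4399.4 = 0.4385; after-tax cost = 4.8% × (1 − 30.4%) = 3.3408%.
WACC = 0.4873 × 17.3000% + 0.0742 × 6.9149% + 0.4385 × 3.3408% = 10.4088%.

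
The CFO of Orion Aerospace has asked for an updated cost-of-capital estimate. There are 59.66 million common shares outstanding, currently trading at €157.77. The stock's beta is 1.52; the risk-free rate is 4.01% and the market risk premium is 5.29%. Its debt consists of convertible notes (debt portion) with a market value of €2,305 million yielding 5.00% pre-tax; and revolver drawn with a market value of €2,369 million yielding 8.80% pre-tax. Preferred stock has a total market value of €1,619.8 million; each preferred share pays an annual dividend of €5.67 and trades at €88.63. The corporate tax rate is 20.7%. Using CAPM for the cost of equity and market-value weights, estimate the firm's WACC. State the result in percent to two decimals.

Cost of equity via CAPM: Re = 4.01% + 1.52 × 5.29% = 12.0508%.
Cost of preferred: Rp = 5.67 / 88.63 = 6.3974%.
Market value of equity E = 157.77 × 59.66m = 9412.5582m.
Total capital V = 9412.5582 + 1619.8 + 2305 + 2369 = 15706.3582.
Equity: weight = 9412.5582/15706.3582 = 0.5993; cost = 12.0508%.
Preferred: weight = 1619.8/15706.3582 = 0.1031; cost = 6.3974%.
Convertible notes (debt portion): weight = 2305/15706.3582 = 0.1468; after-tax cost = 5% × (1 − 20.7%) = 3.9650%.
Revolver drawn: weight = 2369/15706.3582 = 0.1508; after-tax cost = 8.8% × (1 − 20.7%) = 6.9784%.
WACC = 0.5993 × 12.0508% + 0.1031 × 6.3974% + 0.1468 × 3.9650% + 0.1508 × 6.9784% = 9.5161%.

9.52%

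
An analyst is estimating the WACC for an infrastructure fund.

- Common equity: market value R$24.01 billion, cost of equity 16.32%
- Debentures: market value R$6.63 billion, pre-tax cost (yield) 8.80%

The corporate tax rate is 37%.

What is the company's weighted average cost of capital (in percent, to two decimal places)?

13.99%

Total capital V = 24.01 + 6.63 = 30.64.
Equity: weight = 24.01/30.64 = 0.7836; cost = 16.32%.
Debentures: weight = 6.63/30.64 = 0.2164; after-tax cost = 8.8% × (1 − 37%) = 5.5440%.
WACC = 0.7836 × 16.3200% + 0.2164 × 5.5440% = 13.9882%.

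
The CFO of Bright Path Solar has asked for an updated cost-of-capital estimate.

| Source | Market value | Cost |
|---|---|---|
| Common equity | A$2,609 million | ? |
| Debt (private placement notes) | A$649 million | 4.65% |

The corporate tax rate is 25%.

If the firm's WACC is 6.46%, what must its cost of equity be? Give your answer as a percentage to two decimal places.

7.20%

Total capital V = 2609 + 649 = 3258.
Equity weight = 2609/3258 = 0.8008.
Private placement notes weight = 649/3258 = 0.1992.
Debt contribution = 0.1992 × 4.65% × (1 − 25%) = 0.6947%.
Required equity contribution = 6.46% − 0.6947% = 5.7653%.
Re = 5.7653% / 0.8008 = 7.1994%.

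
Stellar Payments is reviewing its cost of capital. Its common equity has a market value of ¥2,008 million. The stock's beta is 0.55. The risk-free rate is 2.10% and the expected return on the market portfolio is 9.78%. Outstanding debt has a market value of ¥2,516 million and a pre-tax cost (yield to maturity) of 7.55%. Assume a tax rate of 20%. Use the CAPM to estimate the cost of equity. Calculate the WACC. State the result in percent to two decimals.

Market risk premium = 9.78% − 2.1% = 7.68%.
Cost of equity via CAPM: Re = 2.1% + 0.55 × 7.68% = 6.3240%.
Total capital V = 2008 + 2516 = 4524.
Equity: weight = 2008/4524 = 0.4439; cost = 6.324%.
Debt: weight = 2516/4524 = 0.5561; after-tax cost = 7.55% × (1 − 20%) = 6.0400%.
WACC = 0.4439 × 6.3240% + 0.5561 × 6.0400% = 6.1661%.

6.17%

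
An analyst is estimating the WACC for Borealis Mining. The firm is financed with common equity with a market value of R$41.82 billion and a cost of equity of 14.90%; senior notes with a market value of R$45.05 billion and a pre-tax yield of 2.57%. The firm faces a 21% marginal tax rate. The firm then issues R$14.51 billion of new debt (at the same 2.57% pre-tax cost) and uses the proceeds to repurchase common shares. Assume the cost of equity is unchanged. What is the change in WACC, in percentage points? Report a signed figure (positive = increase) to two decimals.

Current WACC:
Total capital V = 41.82 + 45.05 = 86.87.
Equity: weight = 41.82/86.87 = 0.4814; cost = 14.9%.
Senior notes: weight = 45.05/86.87 = 0.5186; after-tax cost = 2.57% × (1 − 21%) = 2.0303%.
WACC = 0.4814 × 14.9000% + 0.5186 × 2.0303% = 8.2259%.
After the change:
Total capital V = 27.31 + 59.56 = 86.87.
Equity: weight = 27.31/86.87 = 0.3144; cost = 14.9%.
Senior notes: weight = 59.56/86.87 = 0.6856; after-tax cost = 2.57% × (1 − 21%) = 2.0303%.
WACC = 0.3144 × 14.9000% + 0.6856 × 2.0303% = 6.0762%.
Change in WACC = 6.0762% − 8.2259% = -2.1496 pp.

-2.15 pp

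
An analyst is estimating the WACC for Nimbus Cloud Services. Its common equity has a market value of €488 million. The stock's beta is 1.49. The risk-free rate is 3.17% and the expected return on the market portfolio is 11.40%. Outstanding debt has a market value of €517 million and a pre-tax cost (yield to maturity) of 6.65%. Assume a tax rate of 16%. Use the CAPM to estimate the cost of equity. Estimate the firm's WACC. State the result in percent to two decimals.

Market risk premium = 11.4% − 3.17% = 8.23%.
Cost of equity via CAPM: Re = 3.17% + 1.49 × 8.23% = 15.4327%.
Total capital V = 488 + 517 = 1005.
Equity: weight = 488/1005 = 0.4856; cost = 15.4327%.
Debt: weight = 517/1005 = 0.5144; after-tax cost = 6.65% × (1 − 16%) = 5.5860%.
WACC = 0.4856 × 15.4327% + 0.5144 × 5.5860% = 10.3673%.

10.37%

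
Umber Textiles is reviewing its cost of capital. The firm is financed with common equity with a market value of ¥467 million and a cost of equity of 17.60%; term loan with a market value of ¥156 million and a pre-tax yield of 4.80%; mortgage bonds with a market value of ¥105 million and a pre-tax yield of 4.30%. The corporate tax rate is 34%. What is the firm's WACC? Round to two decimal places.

12.38%

Total capital V = 467 + 156 + 105 = 728.
Equity: weight = 467/728 = 0.6415; cost = 17.6%.
Term loan: weight = 156/728 = 0.2143; after-tax cost = 4.8% × (1 − 34%) = 3.1680%.
Mortgage bonds: weight = 105/728 = 0.1442; after-tax cost = 4.3% × (1 − 34%) = 2.8380%.
WACC = 0.6415 × 17.6000% + 0.2143 × 3.1680% + 0.1442 × 2.8380% = 12.3783%.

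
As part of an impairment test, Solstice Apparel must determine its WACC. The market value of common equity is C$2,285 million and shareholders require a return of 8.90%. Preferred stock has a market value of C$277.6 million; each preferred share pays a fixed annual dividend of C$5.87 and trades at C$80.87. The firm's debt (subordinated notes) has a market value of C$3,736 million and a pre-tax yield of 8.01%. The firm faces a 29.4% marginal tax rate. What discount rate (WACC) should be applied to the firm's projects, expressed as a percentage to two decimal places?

Cost of preferred: Rp = 5.87 / 80.87 = 7.2586%.
Total capital V = 2285 + 277.6 + 3736 = 6298.6.
Equity: weight = 2285/6298.6 = 0.3628; cost = 8.9%.
Preferred: weight = 277.6/6298.6 = 0.0441; cost = 7.2586%.
Subordinated notes: weight = 3736/6298.6 = 0.5931; after-tax cost = 8.01% × (1 − 29.4%) = 5.6551%.
WACC = 0.3628 × 8.9000% + 0.0441 × 7.2586% + 0.5931 × 5.6551% = 6.9029%.

6.90%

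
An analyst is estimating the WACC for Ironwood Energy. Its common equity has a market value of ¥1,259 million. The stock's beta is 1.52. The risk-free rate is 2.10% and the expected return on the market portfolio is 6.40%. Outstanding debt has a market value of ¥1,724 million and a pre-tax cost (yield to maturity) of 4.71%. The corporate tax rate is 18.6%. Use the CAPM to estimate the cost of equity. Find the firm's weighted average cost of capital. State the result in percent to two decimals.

5.86%

Market risk premium = 6.4% − 2.1% = 4.3%.
Cost of equity via CAPM: Re = 2.1% + 1.52 × 4.3% = 8.6360%.
Total capital V = 1259 + 1724 = 2983.
Equity: weight = 1259/2983 = 0.4221; cost = 8.636%.
Debt: weight = 1724/2983 = 0.5779; after-tax cost = 4.71% × (1 − 18.6%) = 3.8339%.
WACC = 0.4221 × 8.6360% + 0.5779 × 3.8339% = 5.8607%.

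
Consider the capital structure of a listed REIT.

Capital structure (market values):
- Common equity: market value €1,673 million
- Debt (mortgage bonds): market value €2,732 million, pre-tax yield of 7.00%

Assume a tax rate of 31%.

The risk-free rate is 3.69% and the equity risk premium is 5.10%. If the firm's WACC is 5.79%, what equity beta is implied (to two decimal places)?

Total capital V = 1673 + 2732 = 4405.
Equity weight = 1673/4405 = 0.3798.
Mortgage bonds weight = 2732/4405 = 0.6202.
Debt contribution = 0.6202 × 7% × (1 − 31%) = 2.9956%.
Required equity contribution = 5.79% − 2.9956% = 2.7944%  ⇒  Re = 7.3577%.
CAPM: 7.3577% = 3.69% + β × 5.1%  ⇒  β = 0.7192.

0.72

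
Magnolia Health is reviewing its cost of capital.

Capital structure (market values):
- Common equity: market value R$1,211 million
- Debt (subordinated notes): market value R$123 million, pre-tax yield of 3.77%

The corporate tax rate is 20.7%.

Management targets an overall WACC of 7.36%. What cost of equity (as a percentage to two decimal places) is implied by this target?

Total capital V = 1211 + 123 = 1334.
Equity weight = 1211/1334 = 0.9078.
Subordinated notes weight = 123/1334 = 0.0922.
Debt contribution = 0.0922 × 3.77% × (1 − 20.7%) = 0.2757%.
Required equity contribution = 7.36% − 0.2757% = 7.0843%.
Re = 7.0843% / 0.9078 = 7.8039%.

7.80%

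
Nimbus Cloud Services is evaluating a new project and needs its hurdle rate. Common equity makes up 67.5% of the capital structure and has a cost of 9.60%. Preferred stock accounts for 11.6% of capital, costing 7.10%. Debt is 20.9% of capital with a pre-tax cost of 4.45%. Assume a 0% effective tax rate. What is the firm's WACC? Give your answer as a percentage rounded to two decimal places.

8.23%

After-tax cost of debt = 4.45% × (1 − 0%) = 4.4500%.
WACC = 0.675 × 9.6000% + 0.116 × 7.1000% + 0.209 × 4.4500% = 8.2337%.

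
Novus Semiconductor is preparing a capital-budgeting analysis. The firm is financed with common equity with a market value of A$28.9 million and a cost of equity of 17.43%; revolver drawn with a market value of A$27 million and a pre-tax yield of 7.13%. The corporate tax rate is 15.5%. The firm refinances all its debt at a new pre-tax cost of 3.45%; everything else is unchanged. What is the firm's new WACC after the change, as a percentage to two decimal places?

10.42%

After the change:
Total capital V = 28.9 + 27 = 55.9.
Equity: weight = 28.9/55.9 = 0.5170; cost = 17.43%.
Revolver drawn: weight = 27/55.9 = 0.4830; after-tax cost = 3.45% × (1 − 15.5%) = 2.9152%.
WACC = 0.5170 × 17.4300% + 0.4830 × 2.9152% = 10.4193%.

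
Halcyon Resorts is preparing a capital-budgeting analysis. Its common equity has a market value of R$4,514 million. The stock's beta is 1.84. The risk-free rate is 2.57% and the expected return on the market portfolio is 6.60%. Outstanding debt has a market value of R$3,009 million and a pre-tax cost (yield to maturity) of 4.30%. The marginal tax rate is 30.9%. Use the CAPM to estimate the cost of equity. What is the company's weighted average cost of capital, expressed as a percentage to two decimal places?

Market risk premium = 6.6% − 2.57% = 4.03%.
Cost of equity via CAPM: Re = 2.57% + 1.84 × 4.03% = 9.9852%.
Total capital V = 4514 + 3009 = 7523.
Equity: weight = 4514/7523 = 0.6000; cost = 9.9852%.
Debt: weight = 3009/7523 = 0.4000; after-tax cost = 4.3% × (1 − 30.9%) = 2.9713%.
WACC = 0.6000 × 9.9852% + 0.4000 × 2.9713% = 7.1798%.

7.18%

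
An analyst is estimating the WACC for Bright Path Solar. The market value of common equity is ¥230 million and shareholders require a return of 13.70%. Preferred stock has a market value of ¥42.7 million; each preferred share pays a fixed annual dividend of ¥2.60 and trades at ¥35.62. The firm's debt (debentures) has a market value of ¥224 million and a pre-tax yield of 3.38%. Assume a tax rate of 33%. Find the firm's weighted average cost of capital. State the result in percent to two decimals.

Cost of preferred: Rp = 2.6 / 35.62 = 7.2993%.
Total capital V = 230 + 42.7 + 224 = 496.7.
Equity: weight = 230/496.7 = 0.4631; cost = 13.7%.
Preferred: weight = 42.7/496.7 = 0.0860; cost = 7.2993%.
Debentures: weight = 224/496.7 = 0.4510; after-tax cost = 3.38% × (1 − 33%) = 2.2646%.
WACC = 0.4631 × 13.7000% + 0.0860 × 7.2993% + 0.4510 × 2.2646% = 7.9927%.

7.99%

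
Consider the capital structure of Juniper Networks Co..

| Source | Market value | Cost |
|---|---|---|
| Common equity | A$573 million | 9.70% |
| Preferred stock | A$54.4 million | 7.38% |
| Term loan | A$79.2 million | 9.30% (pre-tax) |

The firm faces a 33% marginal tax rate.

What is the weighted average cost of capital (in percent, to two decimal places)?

9.13%

Total capital V = 573 + 54.4 + 79.2 = 706.6.
Equity: weight = 573/706.6 = 0.8109; cost = 9.7%.
Preferred: weight = 54.4/706.6 = 0.0770; cost = 7.38%.
Term loan: weight = 79.2/706.6 = 0.1121; after-tax cost = 9.3% × (1 − 33%) = 6.2310%.
WACC = 0.8109 × 9.7000% + 0.0770 × 7.3800% + 0.1121 × 6.2310% = 9.1326%.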